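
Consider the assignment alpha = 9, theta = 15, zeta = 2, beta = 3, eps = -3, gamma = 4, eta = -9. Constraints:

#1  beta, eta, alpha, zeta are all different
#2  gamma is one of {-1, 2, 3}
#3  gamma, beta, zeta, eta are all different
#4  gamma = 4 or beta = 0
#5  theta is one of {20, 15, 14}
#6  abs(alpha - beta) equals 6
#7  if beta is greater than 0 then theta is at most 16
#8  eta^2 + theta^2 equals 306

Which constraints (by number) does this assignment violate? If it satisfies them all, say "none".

#1 values 3, -9, 9, 2 are pairwise distinct — satisfied.
#2 gamma = 4 is not in {-1, 2, 3} — violated.
#3 values 4, 3, 2, -9 are pairwise distinct — satisfied.
#4 gamma = 4 = 4 (first disjunct) — satisfied.
#5 theta = 15 is in {20, 15, 14} — satisfied.
#6 abs(9 - 3) = 6 — satisfied.
#7 beta = 3 > 0, so we need theta ≤ 16; theta = 15 ≤ 16 — satisfied.
#8 eta^2 + theta^2 = (-9)^2 + 15^2 = 81 + 225 = 306 — satisfied.

The assignment fails constraint 2.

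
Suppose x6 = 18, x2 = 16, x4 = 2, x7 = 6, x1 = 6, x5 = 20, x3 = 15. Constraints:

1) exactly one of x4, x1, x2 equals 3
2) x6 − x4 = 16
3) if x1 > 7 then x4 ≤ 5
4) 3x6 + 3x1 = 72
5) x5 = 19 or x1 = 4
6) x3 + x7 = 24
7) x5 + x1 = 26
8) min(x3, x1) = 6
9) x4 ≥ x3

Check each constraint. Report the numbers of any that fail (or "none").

Violated: 1, 5, 6, 9.

1) x4=2, x1=6, x2=16; 0 of them equal 3, not exactly one  fails
2) x6 − x4 = 18 − 2 = 16  holds
3) x1 = 6, not > 7; antecedent false, conditional vacuously true  holds
4) 3x6 + 3x1 = 3(18) + 3(6) = 72  holds
5) x5 = 20 ≠ 19 and x1 = 6 ≠ 4; both disjuncts false  fails
6) x3 + x7 = 15 + 6 = 21, not 24  fails
7) x5 + x1 = 20 + 6 = 26  holds
8) min(15, 6) = 6  holds
9) x4 = 2, x3 = 15; 2 < 15 (want ≥)  fails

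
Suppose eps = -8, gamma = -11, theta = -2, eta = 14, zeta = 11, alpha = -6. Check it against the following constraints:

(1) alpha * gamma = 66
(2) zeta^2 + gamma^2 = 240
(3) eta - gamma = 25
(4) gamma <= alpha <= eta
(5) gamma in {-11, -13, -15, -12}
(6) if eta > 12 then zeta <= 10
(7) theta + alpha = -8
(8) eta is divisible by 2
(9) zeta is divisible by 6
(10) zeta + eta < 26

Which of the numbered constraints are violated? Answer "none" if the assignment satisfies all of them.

(1) alpha * gamma = -6 * (-11) = 66 — holds.
(2) zeta^2 + gamma^2 = 11^2 + (-11)^2 = 121 + 121 = 242, not 240 — does not hold.
(3) eta - gamma = 14 - (-11) = 25 — holds.
(4) values -11 <= -6 <= 14 — holds.
(5) gamma = -11 is in {-11, -13, -15, -12} — holds.
(6) eta = 14 > 12, so we need zeta ≤ 10; but zeta = 11 > 10 — does not hold.
(7) theta + alpha = -2 + (-6) = -8 — holds.
(8) 14 / 2 = 7, so 2 divides 14 — holds.
(9) 11 = 6*1 + 5, so 6 does not divide 11 — does not hold.
(10) zeta + eta = 11 + 14 = 25; 25 < 26 — holds.

The assignment fails constraints 2, 6, and 9.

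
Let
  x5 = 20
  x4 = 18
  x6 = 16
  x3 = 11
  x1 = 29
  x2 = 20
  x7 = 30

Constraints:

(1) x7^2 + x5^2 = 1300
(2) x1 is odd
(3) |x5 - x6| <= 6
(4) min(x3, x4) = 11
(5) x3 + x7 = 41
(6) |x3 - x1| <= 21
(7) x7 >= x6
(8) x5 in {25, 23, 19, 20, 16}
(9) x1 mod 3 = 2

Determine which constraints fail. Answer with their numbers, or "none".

Yes — all constraints hold.

(1) x7^2 + x5^2 = 30^2 + 20^2 = 900 + 400 = 1300  true
(2) x1 = 29 is odd  true
(3) |20 - 16| = 4; 4 ≤ 6  true
(4) min(11, 18) = 11  true
(5) x3 + x7 = 11 + 30 = 41  true
(6) |11 - 29| = 18; 18 ≤ 21  true
(7) x7 = 30, x6 = 16; 30 ≥ 16  true
(8) x5 = 20 is in {25, 23, 19, 20, 16}  true
(9) 29 mod 3 = 2  true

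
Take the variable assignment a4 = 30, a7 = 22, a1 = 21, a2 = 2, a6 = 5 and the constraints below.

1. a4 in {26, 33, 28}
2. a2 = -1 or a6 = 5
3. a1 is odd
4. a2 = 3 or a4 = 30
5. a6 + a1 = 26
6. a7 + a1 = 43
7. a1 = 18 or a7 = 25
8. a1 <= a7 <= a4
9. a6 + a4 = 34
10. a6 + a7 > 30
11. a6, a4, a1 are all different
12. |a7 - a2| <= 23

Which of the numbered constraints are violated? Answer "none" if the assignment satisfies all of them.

The assignment fails constraints 1, 7, 9, 10.

1. a4 = 30 is not in {26, 33, 28}  ✘
2. a2 = 2 ≠ -1, but a6 = 5 = 5 (second disjunct)  ✔
3. a1 = 21 is odd  ✔
4. a2 = 2 ≠ 3, but a4 = 30 = 30 (second disjunct)  ✔
5. a6 + a1 = 5 + 21 = 26  ✔
6. a7 + a1 = 22 + 21 = 43  ✔
7. a1 = 21 ≠ 18 and a7 = 22 ≠ 25; both disjuncts false  ✘
8. values 21 <= 22 <= 30  ✔
9. a6 + a4 = 5 + 30 = 35, not 34  ✘
10. a6 + a7 = 5 + 22 = 27; 27 ≤ 30, bound 30 not met  ✘
11. values 5, 30, 21 are pairwise distinct  ✔
12. |22 - 2| = 20; 20 ≤ 23  ✔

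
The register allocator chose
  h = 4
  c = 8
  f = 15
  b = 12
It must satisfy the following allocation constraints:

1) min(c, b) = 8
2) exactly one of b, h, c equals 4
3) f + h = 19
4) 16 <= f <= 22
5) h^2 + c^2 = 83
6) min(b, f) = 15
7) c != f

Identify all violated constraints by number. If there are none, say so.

1) min(8, 12) = 8  OK
2) b=12, h=4, c=8; 1 of them equals 4  OK
3) f + h = 15 + 4 = 19  OK
4) f = 15 is outside [16, 22]  FAIL
5) h^2 + c^2 = 4^2 + 8^2 = 16 + 64 = 80, not 83  FAIL
6) min(12, 15) = 12, not 15  FAIL
7) c = 8, f = 15; distinct  OK

Constraints 4, 5, and 6 do not hold.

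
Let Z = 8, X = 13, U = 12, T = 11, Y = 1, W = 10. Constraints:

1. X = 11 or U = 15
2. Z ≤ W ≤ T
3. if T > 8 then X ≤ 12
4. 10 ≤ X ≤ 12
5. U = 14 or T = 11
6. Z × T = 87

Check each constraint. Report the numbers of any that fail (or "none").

The assignment fails constraints 1, 3, 4, and 6.

1. X = 13 ≠ 11 and U = 12 ≠ 15; both disjuncts false  ✘
2. values 8 ≤ 10 ≤ 11  ✔
3. T = 11 > 8, so we need X ≤ 12; but X = 13 > 12  ✘
4. X = 13 is outside [10, 12]  ✘
5. U = 12 ≠ 14, but T = 11 = 11 (second disjunct)  ✔
6. Z × T = 8 × 11 = 88, not 87  ✘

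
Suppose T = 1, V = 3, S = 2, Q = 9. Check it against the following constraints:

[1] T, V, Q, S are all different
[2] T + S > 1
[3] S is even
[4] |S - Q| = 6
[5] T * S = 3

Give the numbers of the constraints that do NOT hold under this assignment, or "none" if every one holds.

Constraints 4 and 5 do not hold.

[1] values 1, 3, 9, 2 are pairwise distinct — satisfied.
[2] T + S = 1 + 2 = 3; 3 > 1 — satisfied.
[3] S = 2 is even — satisfied.
[4] |2 - 9| = 7, not 6 — violated.
[5] T * S = 1 * 2 = 2, not 3 — violated.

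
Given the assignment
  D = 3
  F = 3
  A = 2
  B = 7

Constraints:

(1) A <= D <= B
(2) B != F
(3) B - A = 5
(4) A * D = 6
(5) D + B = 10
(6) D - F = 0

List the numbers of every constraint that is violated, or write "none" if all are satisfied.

(1) values 2 <= 3 <= 7 — holds.
(2) B = 7, F = 3; distinct — holds.
(3) B - A = 7 - 2 = 5 — holds.
(4) A * D = 2 * 3 = 6 — holds.
(5) D + B = 3 + 7 = 10 — holds.
(6) D - F = 3 - 3 = 0 — holds.

No violations.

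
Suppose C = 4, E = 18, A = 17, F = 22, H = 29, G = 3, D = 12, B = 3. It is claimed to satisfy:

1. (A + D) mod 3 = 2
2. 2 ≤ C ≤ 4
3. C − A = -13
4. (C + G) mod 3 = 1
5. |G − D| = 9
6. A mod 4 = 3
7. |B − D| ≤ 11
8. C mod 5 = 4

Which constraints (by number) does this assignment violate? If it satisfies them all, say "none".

No — constraint 6 is not satisfied.

1. A + D = 29; 29 mod 3 = 2 — holds.
2. C = 4 lies in [2, 4] — holds.
3. C − A = 4 − 17 = -13 — holds.
4. C + G = 7; 7 mod 3 = 1 — holds.
5. |3 − 12| = 9 — holds.
6. 17 mod 4 = 1, not 3 — does not hold.
7. |3 − 12| = 9; 9 ≤ 11 — holds.
8. 4 mod 5 = 4 — holds.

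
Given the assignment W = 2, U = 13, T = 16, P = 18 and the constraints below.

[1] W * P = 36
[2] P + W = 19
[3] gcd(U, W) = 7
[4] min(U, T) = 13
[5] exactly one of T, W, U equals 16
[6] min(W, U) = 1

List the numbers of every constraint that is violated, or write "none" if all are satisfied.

Constraints 2, 3, 6 are violated.

[1] W * P = 2 * 18 = 36 — holds.
[2] P + W = 18 + 2 = 20, not 19 — fails.
[3] gcd(13, 2) = 1, not 7 — fails.
[4] min(13, 16) = 13 — holds.
[5] T=16, W=2, U=13; 1 of them equals 16 — holds.
[6] min(2, 13) = 2, not 1 — fails.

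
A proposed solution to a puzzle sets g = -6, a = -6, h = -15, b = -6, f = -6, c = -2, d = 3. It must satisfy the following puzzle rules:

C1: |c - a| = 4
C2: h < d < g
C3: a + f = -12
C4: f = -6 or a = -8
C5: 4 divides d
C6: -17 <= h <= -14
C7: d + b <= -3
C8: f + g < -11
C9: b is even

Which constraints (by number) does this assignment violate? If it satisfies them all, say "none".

C1: |-2 - (-6)| = 4  OK
C2: values -15, 3, -6; d = 3 is not < g = -6  FAIL
C3: a + f = -6 + (-6) = -12  OK
C4: f = -6 = -6 (first disjunct)  OK
C5: 3 = 4*0 + 3, so 4 does not divide 3  FAIL
C6: h = -15 lies in [-17, -14]  OK
C7: d + b = 3 + (-6) = -3; -3 ≤ -3  OK
C8: f + g = -6 + (-6) = -12; -12 < -11  OK
C9: b = -6 is even  OK

No — constraints 2 and 5 are not satisfied.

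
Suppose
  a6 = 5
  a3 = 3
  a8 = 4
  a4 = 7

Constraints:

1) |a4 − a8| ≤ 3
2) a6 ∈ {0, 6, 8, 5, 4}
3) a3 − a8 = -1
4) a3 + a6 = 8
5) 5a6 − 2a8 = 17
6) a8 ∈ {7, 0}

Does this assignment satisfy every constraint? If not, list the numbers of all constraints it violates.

1) |7 − 4| = 3; 3 ≤ 3 — holds.
2) a6 = 5 is in {0, 6, 8, 5, 4} — holds.
3) a3 − a8 = 3 − 4 = -1 — holds.
4) a3 + a6 = 3 + 5 = 8 — holds.
5) 5a6 − 2a8 = 5(5) − 2(4) = 17 — holds.
6) a8 = 4 is not in {7, 0} — does not hold.

No — constraint 6 is not satisfied.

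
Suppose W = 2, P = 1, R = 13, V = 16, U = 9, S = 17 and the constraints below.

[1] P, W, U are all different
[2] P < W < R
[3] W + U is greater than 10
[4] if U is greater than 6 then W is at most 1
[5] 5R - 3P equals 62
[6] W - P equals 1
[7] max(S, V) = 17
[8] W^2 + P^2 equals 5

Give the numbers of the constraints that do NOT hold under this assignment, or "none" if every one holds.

[1] values 1, 2, 9 are pairwise distinct  ✓
[2] values 1 < 2 < 13  ✓
[3] W + U = 2 + 9 = 11; 11 > 10  ✓
[4] U = 9 > 6, so we need W ≤ 1; but W = 2 > 1  ✗
[5] 5R - 3P = 5(13) - 3(1) = 62  ✓
[6] W - P = 2 - 1 = 1  ✓
[7] max(17, 16) = 17  ✓
[8] W^2 + P^2 = 2^2 + 1^2 = 4 + 1 = 5  ✓

No — constraint 4 is not satisfied.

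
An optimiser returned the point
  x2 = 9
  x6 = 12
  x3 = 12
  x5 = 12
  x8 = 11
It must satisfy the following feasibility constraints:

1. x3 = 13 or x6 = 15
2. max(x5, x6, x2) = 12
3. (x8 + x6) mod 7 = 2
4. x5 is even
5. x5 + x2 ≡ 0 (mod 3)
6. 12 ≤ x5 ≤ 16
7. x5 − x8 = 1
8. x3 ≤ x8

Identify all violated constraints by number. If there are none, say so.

1. x3 = 12 ≠ 13 and x6 = 12 ≠ 15; both disjuncts false  no
2. max(12, 12, 9) = 12  yes
3. x8 + x6 = 23; 23 mod 7 = 2  yes
4. x5 = 12 is even  yes
5. x5 + x2 = 21; 21 mod 3 = 0  yes
6. x5 = 12 lies in [12, 16]  yes
7. x5 − x8 = 12 − 11 = 1  yes
8. x3 = 12, x8 = 11; 12 > 11 (want ≤)  no

Constraints 1, 8 are violated.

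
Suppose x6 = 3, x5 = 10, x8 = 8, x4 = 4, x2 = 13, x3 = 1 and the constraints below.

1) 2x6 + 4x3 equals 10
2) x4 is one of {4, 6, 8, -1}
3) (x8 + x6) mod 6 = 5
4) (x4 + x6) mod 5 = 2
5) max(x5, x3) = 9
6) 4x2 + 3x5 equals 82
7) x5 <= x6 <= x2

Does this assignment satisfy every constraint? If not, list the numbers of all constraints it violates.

1) 2x6 + 4x3 = 2(3) + 4(1) = 10 — OK.
2) x4 = 4 is in {4, 6, 8, -1} — OK.
3) x8 + x6 = 11; 11 mod 6 = 5 — OK.
4) x4 + x6 = 7; 7 mod 5 = 2 — OK.
5) max(10, 1) = 10, not 9 — violated.
6) 4x2 + 3x5 = 4(13) + 3(10) = 82 — OK.
7) values 10, 3, 13; x5 = 10 is not <= x6 = 3 — violated.

Constraints 5 and 7 do not hold.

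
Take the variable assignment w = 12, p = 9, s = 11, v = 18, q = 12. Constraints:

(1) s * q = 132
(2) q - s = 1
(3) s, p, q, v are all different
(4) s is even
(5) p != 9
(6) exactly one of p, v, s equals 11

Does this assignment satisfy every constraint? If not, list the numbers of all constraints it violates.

(1) s * q = 11 * 12 = 132  ✔
(2) q - s = 12 - 11 = 1  ✔
(3) values 11, 9, 12, 18 are pairwise distinct  ✔
(4) s = 11 is odd  ✘
(5) p = 9, but 9 is required to differ  ✘
(6) p=9, v=18, s=11; 1 of them equals 11  ✔

The assignment fails constraints 4, 5.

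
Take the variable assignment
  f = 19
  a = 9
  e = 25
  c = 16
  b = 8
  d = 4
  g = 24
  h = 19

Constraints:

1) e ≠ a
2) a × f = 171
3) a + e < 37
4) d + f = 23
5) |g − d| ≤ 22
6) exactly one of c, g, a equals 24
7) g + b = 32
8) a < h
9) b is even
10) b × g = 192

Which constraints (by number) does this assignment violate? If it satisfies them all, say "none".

The assignment satisfies every constraint.

1) e = 25, a = 9; distinct  true
2) a × f = 9 × 19 = 171  true
3) a + e = 9 + 25 = 34; 34 < 37  true
4) d + f = 4 + 19 = 23  true
5) |24 − 4| = 20; 20 ≤ 22  true
6) c=16, g=24, a=9; 1 of them equals 24  true
7) g + b = 24 + 8 = 32  true
8) a = 9, h = 19; 9 < 19  true
9) b = 8 is even  true
10) b × g = 8 × 24 = 192  true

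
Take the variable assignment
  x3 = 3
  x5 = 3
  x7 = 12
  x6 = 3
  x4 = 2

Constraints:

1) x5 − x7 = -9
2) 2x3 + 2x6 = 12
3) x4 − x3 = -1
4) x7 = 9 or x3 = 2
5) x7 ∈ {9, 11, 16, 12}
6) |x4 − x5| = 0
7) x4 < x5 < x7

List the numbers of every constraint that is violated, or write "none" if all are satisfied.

Constraints 4, 6 do not hold.

1) x5 − x7 = 3 − 12 = -9 — satisfied.
2) 2x3 + 2x6 = 2(3) + 2(3) = 12 — satisfied.
3) x4 − x3 = 2 − 3 = -1 — satisfied.
4) x7 = 12 ≠ 9 and x3 = 3 ≠ 2; both disjuncts false — violated.
5) x7 = 12 is in {9, 11, 16, 12} — satisfied.
6) |2 − 3| = 1, not 0 — violated.
7) values 2 < 3 < 12 — satisfied.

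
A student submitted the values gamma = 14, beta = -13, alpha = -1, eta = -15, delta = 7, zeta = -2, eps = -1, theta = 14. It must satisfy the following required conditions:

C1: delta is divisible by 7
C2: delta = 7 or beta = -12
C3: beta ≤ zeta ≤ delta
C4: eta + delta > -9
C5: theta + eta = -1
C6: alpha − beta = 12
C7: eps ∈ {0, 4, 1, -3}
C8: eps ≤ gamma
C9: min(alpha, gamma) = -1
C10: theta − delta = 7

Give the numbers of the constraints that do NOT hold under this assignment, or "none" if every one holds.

C1: 7 / 7 = 1, so 7 divides 7  ✓
C2: delta = 7 = 7 (first disjunct)  ✓
C3: values -13 ≤ -2 ≤ 7  ✓
C4: eta + delta = -15 + 7 = -8; -8 > -9  ✓
C5: theta + eta = 14 + (-15) = -1  ✓
C6: alpha − beta = -1 − (-13) = 12  ✓
C7: eps = -1 is not in {0, 4, 1, -3}  ✗
C8: eps = -1, gamma = 14; -1 ≤ 14  ✓
C9: min(-1, 14) = -1  ✓
C10: theta − delta = 14 − 7 = 7  ✓

Violated: 7.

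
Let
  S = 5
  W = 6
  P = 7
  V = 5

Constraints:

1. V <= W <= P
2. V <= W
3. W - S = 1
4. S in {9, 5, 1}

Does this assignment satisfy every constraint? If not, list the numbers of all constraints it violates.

1. values 5 <= 6 <= 7  yes
2. V = 5, W = 6; 5 ≤ 6  yes
3. W - S = 6 - 5 = 1  yes
4. S = 5 is in {9, 5, 1}  yes

Yes — all constraints hold.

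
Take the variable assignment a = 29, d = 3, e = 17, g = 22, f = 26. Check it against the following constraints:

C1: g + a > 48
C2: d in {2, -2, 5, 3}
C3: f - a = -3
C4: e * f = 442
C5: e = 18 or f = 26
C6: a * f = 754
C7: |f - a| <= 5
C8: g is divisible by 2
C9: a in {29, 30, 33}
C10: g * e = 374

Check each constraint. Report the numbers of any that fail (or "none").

Yes — all constraints hold.

C1: g + a = 22 + 29 = 51; 51 > 48  true
C2: d = 3 is in {2, -2, 5, 3}  true
C3: f - a = 26 - 29 = -3  true
C4: e * f = 17 * 26 = 442  true
C5: e = 17 ≠ 18, but f = 26 = 26 (second disjunct)  true
C6: a * f = 29 * 26 = 754  true
C7: |26 - 29| = 3; 3 ≤ 5  true
C8: 22 / 2 = 11, so 2 divides 22  true
C9: a = 29 is in {29, 30, 33}  true
C10: g * e = 22 * 17 = 374  true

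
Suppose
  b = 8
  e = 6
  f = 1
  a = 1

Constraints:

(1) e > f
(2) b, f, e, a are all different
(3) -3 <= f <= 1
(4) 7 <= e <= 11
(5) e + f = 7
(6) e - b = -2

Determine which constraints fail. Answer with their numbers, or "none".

(1) e = 6, f = 1; 6 > 1  holds
(2) f = a = 1, not all different  fails
(3) f = 1 lies in [-3, 1]  holds
(4) e = 6 is outside [7, 11]  fails
(5) e + f = 6 + 1 = 7  holds
(6) e - b = 6 - 8 = -2  holds

Violated: 2 and 4.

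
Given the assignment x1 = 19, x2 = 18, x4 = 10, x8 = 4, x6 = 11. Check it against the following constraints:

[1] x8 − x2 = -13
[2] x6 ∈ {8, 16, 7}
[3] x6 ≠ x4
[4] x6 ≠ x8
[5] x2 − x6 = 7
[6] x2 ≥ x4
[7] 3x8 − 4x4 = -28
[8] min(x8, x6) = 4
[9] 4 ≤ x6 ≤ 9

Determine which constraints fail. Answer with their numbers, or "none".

Violated: 1, 2, and 9.

[1] x8 − x2 = 4 − 18 = -14, not -13  ✘
[2] x6 = 11 is not in {8, 16, 7}  ✘
[3] x6 = 11, x4 = 10; distinct  ✔
[4] x6 = 11, x8 = 4; distinct  ✔
[5] x2 − x6 = 18 − 11 = 7  ✔
[6] x2 = 18, x4 = 10; 18 ≥ 10  ✔
[7] 3x8 − 4x4 = 3(4) − 4(10) = -28  ✔
[8] min(4, 11) = 4  ✔
[9] x6 = 11 is outside [4, 9]  ✘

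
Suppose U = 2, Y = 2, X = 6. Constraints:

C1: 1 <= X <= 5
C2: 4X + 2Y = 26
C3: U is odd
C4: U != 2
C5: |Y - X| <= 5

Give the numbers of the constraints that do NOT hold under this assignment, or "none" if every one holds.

C1: X = 6 is outside [1, 5] — violated.
C2: 4X + 2Y = 4(6) + 2(2) = 28, not 26 — violated.
C3: U = 2 is even — violated.
C4: U = 2, but 2 is required to differ — violated.
C5: |2 - 6| = 4; 4 ≤ 5 — OK.

Constraints 1, 2, 3, 4 are violated.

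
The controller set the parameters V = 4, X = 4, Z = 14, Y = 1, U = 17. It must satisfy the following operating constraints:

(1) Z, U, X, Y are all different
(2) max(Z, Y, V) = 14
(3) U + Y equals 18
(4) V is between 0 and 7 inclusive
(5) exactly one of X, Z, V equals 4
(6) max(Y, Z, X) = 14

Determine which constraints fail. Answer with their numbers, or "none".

(1) values 14, 17, 4, 1 are pairwise distinct — holds.
(2) max(14, 1, 4) = 14 — holds.
(3) U + Y = 17 + 1 = 18 — holds.
(4) V = 4 lies in [0, 7] — holds.
(5) X=4, Z=14, V=4; 2 of them equal 4, not exactly one — fails.
(6) max(1, 14, 4) = 14 — holds.

Constraint 5 does not hold.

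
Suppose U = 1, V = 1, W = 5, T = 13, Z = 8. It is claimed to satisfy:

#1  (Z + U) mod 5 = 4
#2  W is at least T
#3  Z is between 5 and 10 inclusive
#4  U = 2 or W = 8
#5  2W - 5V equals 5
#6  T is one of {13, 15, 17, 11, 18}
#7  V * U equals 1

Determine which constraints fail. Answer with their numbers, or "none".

Violated: 2, 4.

#1 Z + U = 9; 9 mod 5 = 4  true
#2 W = 5, T = 13; 5 < 13 (want ≥)  false
#3 Z = 8 lies in [5, 10]  true
#4 U = 1 ≠ 2 and W = 5 ≠ 8; both disjuncts false  false
#5 2W - 5V = 2(5) - 5(1) = 5  true
#6 T = 13 is in {13, 15, 17, 11, 18}  true
#7 V * U = 1 * 1 = 1  true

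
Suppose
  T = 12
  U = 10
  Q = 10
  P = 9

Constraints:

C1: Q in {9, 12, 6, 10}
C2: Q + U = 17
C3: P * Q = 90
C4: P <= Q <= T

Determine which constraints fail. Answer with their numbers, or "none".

The assignment fails constraint 2.

C1: Q = 10 is in {9, 12, 6, 10}  yes
C2: Q + U = 10 + 10 = 20, not 17  no
C3: P * Q = 9 * 10 = 90  yes
C4: values 9 <= 10 <= 12  yes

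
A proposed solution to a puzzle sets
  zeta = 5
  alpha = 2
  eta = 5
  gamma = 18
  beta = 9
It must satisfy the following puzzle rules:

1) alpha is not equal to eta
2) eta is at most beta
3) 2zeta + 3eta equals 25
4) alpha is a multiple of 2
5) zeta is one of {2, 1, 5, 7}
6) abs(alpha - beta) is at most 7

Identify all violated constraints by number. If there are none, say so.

1) alpha = 2, eta = 5; distinct — holds.
2) eta = 5, beta = 9; 5 ≤ 9 — holds.
3) 2zeta + 3eta = 2(5) + 3(5) = 25 — holds.
4) 2 / 2 = 1, so 2 divides 2 — holds.
5) zeta = 5 is in {2, 1, 5, 7} — holds.
6) abs(2 - 9) = 7; 7 ≤ 7 — holds.

All constraints are satisfied.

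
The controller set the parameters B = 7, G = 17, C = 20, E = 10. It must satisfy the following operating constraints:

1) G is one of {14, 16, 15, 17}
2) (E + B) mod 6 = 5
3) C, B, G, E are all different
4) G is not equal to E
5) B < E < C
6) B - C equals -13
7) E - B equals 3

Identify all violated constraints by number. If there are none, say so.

No violations.

1) G = 17 is in {14, 16, 15, 17} — holds.
2) E + B = 17; 17 mod 6 = 5 — holds.
3) values 20, 7, 17, 10 are pairwise distinct — holds.
4) G = 17, E = 10; distinct — holds.
5) values 7 < 10 < 20 — holds.
6) B - C = 7 - 20 = -13 — holds.
7) E - B = 10 - 7 = 3 — holds.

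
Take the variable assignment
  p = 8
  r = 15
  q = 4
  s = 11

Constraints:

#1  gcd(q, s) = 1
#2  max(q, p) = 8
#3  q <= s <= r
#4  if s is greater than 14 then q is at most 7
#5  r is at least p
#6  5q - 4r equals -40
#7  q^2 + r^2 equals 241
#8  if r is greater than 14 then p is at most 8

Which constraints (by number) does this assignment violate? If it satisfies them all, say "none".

#1 gcd(4, 11) = 1  ✔
#2 max(4, 8) = 8  ✔
#3 values 4 <= 11 <= 15  ✔
#4 s = 11, not > 14; antecedent false, conditional vacuously true  ✔
#5 r = 15, p = 8; 15 ≥ 8  ✔
#6 5q - 4r = 5(4) - 4(15) = -40  ✔
#7 q^2 + r^2 = 4^2 + 15^2 = 16 + 225 = 241  ✔
#8 r = 15 > 14, so we need p ≤ 8; p = 8 ≤ 8  ✔

None — every constraint holds.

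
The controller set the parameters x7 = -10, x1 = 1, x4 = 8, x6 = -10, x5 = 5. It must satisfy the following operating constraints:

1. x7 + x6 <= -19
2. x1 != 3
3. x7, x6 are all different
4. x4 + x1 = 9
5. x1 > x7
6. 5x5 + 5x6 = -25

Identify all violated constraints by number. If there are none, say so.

The assignment fails constraint 3.

1. x7 + x6 = -10 + (-10) = -20; -20 ≤ -19 — holds.
2. x1 = 1, and 1 ≠ 3 — holds.
3. x7 = x6 = -10, not all different — fails.
4. x4 + x1 = 8 + 1 = 9 — holds.
5. x1 = 1, x7 = -10; 1 > -10 — holds.
6. 5x5 + 5x6 = 5(5) + 5(-10) = -25 — holds.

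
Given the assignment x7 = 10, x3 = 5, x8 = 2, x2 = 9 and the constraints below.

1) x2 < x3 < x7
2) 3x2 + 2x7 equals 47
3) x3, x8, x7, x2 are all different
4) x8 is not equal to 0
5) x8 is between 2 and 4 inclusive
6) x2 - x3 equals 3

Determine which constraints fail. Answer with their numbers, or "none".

Constraints 1 and 6 do not hold.

1) values 9, 5, 10; x2 = 9 is not < x3 = 5 — does not hold.
2) 3x2 + 2x7 = 3(9) + 2(10) = 47 — holds.
3) values 5, 2, 10, 9 are pairwise distinct — holds.
4) x8 = 2, and 2 ≠ 0 — holds.
5) x8 = 2 lies in [2, 4] — holds.
6) x2 - x3 = 9 - 5 = 4, not 3 — does not hold.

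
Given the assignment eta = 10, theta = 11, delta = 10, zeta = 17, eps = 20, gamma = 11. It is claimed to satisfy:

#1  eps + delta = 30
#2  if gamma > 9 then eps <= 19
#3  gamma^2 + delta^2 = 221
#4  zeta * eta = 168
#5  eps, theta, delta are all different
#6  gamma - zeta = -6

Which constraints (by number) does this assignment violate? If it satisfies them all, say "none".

#1 eps + delta = 20 + 10 = 30 — OK.
#2 gamma = 11 > 9, so we need eps ≤ 19; but eps = 20 > 19 — violated.
#3 gamma^2 + delta^2 = 11^2 + 10^2 = 121 + 100 = 221 — OK.
#4 zeta * eta = 17 * 10 = 170, not 168 — violated.
#5 values 20, 11, 10 are pairwise distinct — OK.
#6 gamma - zeta = 11 - 17 = -6 — OK.

No — constraints 2 and 4 are not satisfied.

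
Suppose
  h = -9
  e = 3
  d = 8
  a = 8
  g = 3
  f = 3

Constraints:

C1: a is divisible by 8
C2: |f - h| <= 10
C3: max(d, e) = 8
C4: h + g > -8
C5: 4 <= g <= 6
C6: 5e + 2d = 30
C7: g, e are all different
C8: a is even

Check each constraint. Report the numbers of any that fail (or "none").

Constraints 2, 5, 6, 7 do not hold.

C1: 8 / 8 = 1, so 8 divides 8  ✔
C2: |3 - (-9)| = 12; 12 > 10, exceeds bound 10  ✘
C3: max(8, 3) = 8  ✔
C4: h + g = -9 + 3 = -6; -6 > -8  ✔
C5: g = 3 is outside [4, 6]  ✘
C6: 5e + 2d = 5(3) + 2(8) = 31, not 30  ✘
C7: g = e = 3, not all different  ✘
C8: a = 8 is even  ✔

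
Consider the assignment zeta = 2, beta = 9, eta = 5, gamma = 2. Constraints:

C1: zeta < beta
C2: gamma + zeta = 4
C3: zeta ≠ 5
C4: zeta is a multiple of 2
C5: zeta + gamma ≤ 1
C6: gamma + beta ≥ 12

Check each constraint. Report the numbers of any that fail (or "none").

C1: zeta = 2, beta = 9; 2 < 9 — holds.
C2: gamma + zeta = 2 + 2 = 4 — holds.
C3: zeta = 2, and 2 ≠ 5 — holds.
C4: 2 / 2 = 1, so 2 divides 2 — holds.
C5: zeta + gamma = 2 + 2 = 4; 4 > 1, bound 1 not met — fails.
C6: gamma + beta = 2 + 9 = 11; 11 < 12, bound 12 not met — fails.

The assignment fails constraints 5 and 6.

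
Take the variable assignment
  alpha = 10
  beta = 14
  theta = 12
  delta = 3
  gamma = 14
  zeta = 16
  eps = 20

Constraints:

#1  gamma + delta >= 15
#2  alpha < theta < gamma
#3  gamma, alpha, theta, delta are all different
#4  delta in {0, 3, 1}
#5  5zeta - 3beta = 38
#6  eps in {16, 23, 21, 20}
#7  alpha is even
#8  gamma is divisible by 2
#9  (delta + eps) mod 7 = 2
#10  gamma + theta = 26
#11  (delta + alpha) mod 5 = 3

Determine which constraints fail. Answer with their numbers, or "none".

#1 gamma + delta = 14 + 3 = 17; 17 ≥ 15 — holds.
#2 values 10 < 12 < 14 — holds.
#3 values 14, 10, 12, 3 are pairwise distinct — holds.
#4 delta = 3 is in {0, 3, 1} — holds.
#5 5zeta - 3beta = 5(16) - 3(14) = 38 — holds.
#6 eps = 20 is in {16, 23, 21, 20} — holds.
#7 alpha = 10 is even — holds.
#8 14 / 2 = 7, so 2 divides 14 — holds.
#9 delta + eps = 23; 23 mod 7 = 2 — holds.
#10 gamma + theta = 14 + 12 = 26 — holds.
#11 delta + alpha = 13; 13 mod 5 = 3 — holds.

The assignment satisfies every constraint.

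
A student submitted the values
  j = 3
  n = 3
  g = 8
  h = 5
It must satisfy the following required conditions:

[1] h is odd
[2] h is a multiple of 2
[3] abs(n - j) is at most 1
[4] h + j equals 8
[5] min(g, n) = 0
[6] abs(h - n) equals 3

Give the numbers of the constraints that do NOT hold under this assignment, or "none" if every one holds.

No — constraints 2, 5, 6 are not satisfied.

[1] h = 5 is odd — OK.
[2] 5 = 2*2 + 1, so 2 does not divide 5 — violated.
[3] abs(3 - 3) = 0; 0 ≤ 1 — OK.
[4] h + j = 5 + 3 = 8 — OK.
[5] min(8, 3) = 3, not 0 — violated.
[6] abs(5 - 3) = 2, not 3 — violated.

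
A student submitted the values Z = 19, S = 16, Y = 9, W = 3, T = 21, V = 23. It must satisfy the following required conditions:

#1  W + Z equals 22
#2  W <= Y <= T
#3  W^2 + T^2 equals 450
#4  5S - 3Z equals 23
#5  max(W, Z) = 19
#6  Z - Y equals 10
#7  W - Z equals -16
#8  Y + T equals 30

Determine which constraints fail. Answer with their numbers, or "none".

#1 W + Z = 3 + 19 = 22 — holds.
#2 values 3 <= 9 <= 21 — holds.
#3 W^2 + T^2 = 3^2 + 21^2 = 9 + 441 = 450 — holds.
#4 5S - 3Z = 5(16) - 3(19) = 23 — holds.
#5 max(3, 19) = 19 — holds.
#6 Z - Y = 19 - 9 = 10 — holds.
#7 W - Z = 3 - 19 = -16 — holds.
#8 Y + T = 9 + 21 = 30 — holds.

Yes — all constraints hold.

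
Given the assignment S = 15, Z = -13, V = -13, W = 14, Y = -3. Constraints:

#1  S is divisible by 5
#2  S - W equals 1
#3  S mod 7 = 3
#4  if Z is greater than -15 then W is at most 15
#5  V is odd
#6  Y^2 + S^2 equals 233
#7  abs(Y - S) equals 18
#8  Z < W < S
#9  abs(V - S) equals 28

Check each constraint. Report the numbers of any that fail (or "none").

#1 15 / 5 = 3, so 5 divides 15 — OK.
#2 S - W = 15 - 14 = 1 — OK.
#3 15 mod 7 = 1, not 3 — violated.
#4 Z = -13 > -15, so we need W ≤ 15; W = 14 ≤ 15 — OK.
#5 V = -13 is odd — OK.
#6 Y^2 + S^2 = (-3)^2 + 15^2 = 9 + 225 = 234, not 233 — violated.
#7 abs(-3 - 15) = 18 — OK.
#8 values -13 < 14 < 15 — OK.
#9 abs(-13 - 15) = 28 — OK.

The assignment fails constraints 3, 6.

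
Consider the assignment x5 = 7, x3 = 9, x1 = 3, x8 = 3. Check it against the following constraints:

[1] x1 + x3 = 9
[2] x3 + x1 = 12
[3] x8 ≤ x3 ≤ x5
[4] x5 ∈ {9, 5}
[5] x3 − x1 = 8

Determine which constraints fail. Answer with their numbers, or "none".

Constraints 1, 3, 4, and 5 do not hold.

[1] x1 + x3 = 3 + 9 = 12, not 9 — does not hold.
[2] x3 + x1 = 9 + 3 = 12 — holds.
[3] values 3, 9, 7; x3 = 9 is not ≤ x5 = 7 — does not hold.
[4] x5 = 7 is not in {9, 5} — does not hold.
[5] x3 − x1 = 9 − 3 = 6, not 8 — does not hold.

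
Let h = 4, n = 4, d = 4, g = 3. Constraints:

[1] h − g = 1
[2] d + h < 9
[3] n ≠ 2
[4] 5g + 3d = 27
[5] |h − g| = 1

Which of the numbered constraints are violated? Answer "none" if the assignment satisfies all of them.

Yes — all constraints hold.

[1] h − g = 4 − 3 = 1  true
[2] d + h = 4 + 4 = 8; 8 < 9  true
[3] n = 4, and 4 ≠ 2  true
[4] 5g + 3d = 5(3) + 3(4) = 27  true
[5] |4 − 3| = 1  true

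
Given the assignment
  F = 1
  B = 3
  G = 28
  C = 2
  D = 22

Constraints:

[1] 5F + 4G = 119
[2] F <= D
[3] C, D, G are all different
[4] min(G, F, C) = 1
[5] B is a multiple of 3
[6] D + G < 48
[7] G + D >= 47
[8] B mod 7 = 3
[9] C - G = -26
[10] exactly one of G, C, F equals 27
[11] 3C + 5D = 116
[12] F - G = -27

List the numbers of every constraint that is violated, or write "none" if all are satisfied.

[1] 5F + 4G = 5(1) + 4(28) = 117, not 119  FAIL
[2] F = 1, D = 22; 1 ≤ 22  OK
[3] values 2, 22, 28 are pairwise distinct  OK
[4] min(28, 1, 2) = 1  OK
[5] 3 / 3 = 1, so 3 divides 3  OK
[6] D + G = 22 + 28 = 50; 50 ≥ 48, bound 48 not met  FAIL
[7] G + D = 28 + 22 = 50; 50 ≥ 47  OK
[8] 3 mod 7 = 3  OK
[9] C - G = 2 - 28 = -26  OK
[10] G=28, C=2, F=1; 0 of them equal 27, not exactly one  FAIL
[11] 3C + 5D = 3(2) + 5(22) = 116  OK
[12] F - G = 1 - 28 = -27  OK

No — constraints 1, 6, and 10 are not satisfied.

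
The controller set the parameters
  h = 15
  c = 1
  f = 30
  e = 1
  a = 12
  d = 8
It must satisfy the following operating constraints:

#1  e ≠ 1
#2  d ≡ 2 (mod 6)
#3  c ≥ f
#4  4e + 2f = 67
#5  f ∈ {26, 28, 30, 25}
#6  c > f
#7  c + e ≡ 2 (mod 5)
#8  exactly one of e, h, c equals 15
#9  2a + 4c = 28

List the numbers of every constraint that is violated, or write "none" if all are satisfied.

Constraints 1, 3, 4, and 6 are violated.

#1 e = 1, but 1 is required to differ — fails.
#2 8 mod 6 = 2 — holds.
#3 c = 1, f = 30; 1 < 30 (want ≥) — fails.
#4 4e + 2f = 4(1) + 2(30) = 64, not 67 — fails.
#5 f = 30 is in {26, 28, 30, 25} — holds.
#6 c = 1, f = 30; 1 ≤ 30 (want >) — fails.
#7 c + e = 2; 2 mod 5 = 2 — holds.
#8 e=1, h=15, c=1; 1 of them equals 15 — holds.
#9 2a + 4c = 2(12) + 4(1) = 28 — holds.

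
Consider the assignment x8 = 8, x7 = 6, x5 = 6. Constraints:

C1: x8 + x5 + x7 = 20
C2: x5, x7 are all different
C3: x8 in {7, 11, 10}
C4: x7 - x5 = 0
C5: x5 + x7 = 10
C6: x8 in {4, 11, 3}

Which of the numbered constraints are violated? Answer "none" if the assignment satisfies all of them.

The assignment fails constraints 2, 3, 5, 6.

C1: x8 + x5 + x7 = 8 + 6 + 6 = 20 — holds.
C2: x5 = x7 = 6, not all different — fails.
C3: x8 = 8 is not in {7, 11, 10} — fails.
C4: x7 - x5 = 6 - 6 = 0 — holds.
C5: x5 + x7 = 6 + 6 = 12, not 10 — fails.
C6: x8 = 8 is not in {4, 11, 3} — fails.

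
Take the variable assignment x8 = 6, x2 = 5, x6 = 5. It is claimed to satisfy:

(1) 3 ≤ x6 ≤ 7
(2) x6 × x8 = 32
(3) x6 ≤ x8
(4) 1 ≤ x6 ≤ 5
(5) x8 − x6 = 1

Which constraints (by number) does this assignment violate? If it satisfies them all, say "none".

(1) x6 = 5 lies in [3, 7] — holds.
(2) x6 × x8 = 5 × 6 = 30, not 32 — fails.
(3) x6 = 5, x8 = 6; 5 ≤ 6 — holds.
(4) x6 = 5 lies in [1, 5] — holds.
(5) x8 − x6 = 6 − 5 = 1 — holds.

Constraint 2 does not hold.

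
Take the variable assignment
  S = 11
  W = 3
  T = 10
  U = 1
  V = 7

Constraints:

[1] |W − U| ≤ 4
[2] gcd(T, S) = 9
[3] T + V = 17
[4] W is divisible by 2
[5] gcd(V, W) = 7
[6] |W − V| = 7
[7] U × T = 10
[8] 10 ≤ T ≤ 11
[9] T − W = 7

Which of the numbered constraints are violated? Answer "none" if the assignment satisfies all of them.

No — constraints 2, 4, 5, 6 are not satisfied.

[1] |3 − 1| = 2; 2 ≤ 4 — satisfied.
[2] gcd(10, 11) = 1, not 9 — violated.
[3] T + V = 10 + 7 = 17 — satisfied.
[4] 3 = 2×1 + 1, so 2 does not divide 3 — violated.
[5] gcd(7, 3) = 1, not 7 — violated.
[6] |3 − 7| = 4, not 7 — violated.
[7] U × T = 1 × 10 = 10 — satisfied.
[8] T = 10 lies in [10, 11] — satisfied.
[9] T − W = 10 − 3 = 7 — satisfied.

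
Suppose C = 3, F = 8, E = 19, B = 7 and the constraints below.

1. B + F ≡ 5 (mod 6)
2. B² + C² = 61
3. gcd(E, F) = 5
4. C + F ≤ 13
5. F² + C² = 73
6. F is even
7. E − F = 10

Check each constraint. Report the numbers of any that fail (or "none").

Constraints 1, 2, 3, and 7 do not hold.

1. B + F = 15; 15 mod 6 = 3, not 5  false
2. B² + C² = 7² + 3² = 49 + 9 = 58, not 61  false
3. gcd(19, 8) = 1, not 5  false
4. C + F = 3 + 8 = 11; 11 ≤ 13  true
5. F² + C² = 8² + 3² = 64 + 9 = 73  true
6. F = 8 is even  true
7. E − F = 19 − 8 = 11, not 10  false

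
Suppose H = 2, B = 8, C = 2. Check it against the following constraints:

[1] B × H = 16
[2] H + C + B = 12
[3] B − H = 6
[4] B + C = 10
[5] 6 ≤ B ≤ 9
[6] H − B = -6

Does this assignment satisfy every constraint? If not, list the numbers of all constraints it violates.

[1] B × H = 8 × 2 = 16  ✓
[2] H + C + B = 2 + 2 + 8 = 12  ✓
[3] B − H = 8 − 2 = 6  ✓
[4] B + C = 8 + 2 = 10  ✓
[5] B = 8 lies in [6, 9]  ✓
[6] H − B = 2 − 8 = -6  ✓

None — every constraint holds.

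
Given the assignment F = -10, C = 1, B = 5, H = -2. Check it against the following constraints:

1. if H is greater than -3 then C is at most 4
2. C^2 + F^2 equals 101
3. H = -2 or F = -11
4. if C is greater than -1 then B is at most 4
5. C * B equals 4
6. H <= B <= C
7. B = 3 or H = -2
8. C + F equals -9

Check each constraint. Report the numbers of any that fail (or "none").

The assignment fails constraints 4, 5, and 6.

1. H = -2 > -3, so we need C ≤ 4; C = 1 ≤ 4  yes
2. C^2 + F^2 = 1^2 + (-10)^2 = 1 + 100 = 101  yes
3. H = -2 = -2 (first disjunct)  yes
4. C = 1 > -1, so we need B ≤ 4; but B = 5 > 4  no
5. C * B = 1 * 5 = 5, not 4  no
6. values -2, 5, 1; B = 5 is not <= C = 1  no
7. B = 5 ≠ 3, but H = -2 = -2 (second disjunct)  yes
8. C + F = 1 + (-10) = -9  yes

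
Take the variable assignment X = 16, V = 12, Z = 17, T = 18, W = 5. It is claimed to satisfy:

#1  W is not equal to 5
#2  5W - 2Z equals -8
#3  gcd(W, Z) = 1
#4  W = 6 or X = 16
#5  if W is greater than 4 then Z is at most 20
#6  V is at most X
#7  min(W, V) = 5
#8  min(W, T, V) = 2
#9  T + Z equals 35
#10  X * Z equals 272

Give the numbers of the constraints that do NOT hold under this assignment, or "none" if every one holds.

Violated: 1, 2, and 8.

#1 W = 5, but 5 is required to differ — fails.
#2 5W - 2Z = 5(5) - 2(17) = -9, not -8 — fails.
#3 gcd(5, 17) = 1 — holds.
#4 W = 5 ≠ 6, but X = 16 = 16 (second disjunct) — holds.
#5 W = 5 > 4, so we need Z ≤ 20; Z = 17 ≤ 20 — holds.
#6 V = 12, X = 16; 12 ≤ 16 — holds.
#7 min(5, 12) = 5 — holds.
#8 min(5, 18, 12) = 5, not 2 — fails.
#9 T + Z = 18 + 17 = 35 — holds.
#10 X * Z = 16 * 17 = 272 — holds.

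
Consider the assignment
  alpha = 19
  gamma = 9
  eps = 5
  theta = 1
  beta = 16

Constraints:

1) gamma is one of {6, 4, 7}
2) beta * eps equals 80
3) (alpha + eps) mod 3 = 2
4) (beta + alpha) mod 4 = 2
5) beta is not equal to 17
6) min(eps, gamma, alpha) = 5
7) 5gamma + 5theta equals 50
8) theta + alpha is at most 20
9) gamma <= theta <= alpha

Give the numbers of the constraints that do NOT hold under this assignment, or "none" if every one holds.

Constraints 1, 3, 4, 9 are violated.

1) gamma = 9 is not in {6, 4, 7} — violated.
2) beta * eps = 16 * 5 = 80 — satisfied.
3) alpha + eps = 24; 24 mod 3 = 0, not 2 — violated.
4) beta + alpha = 35; 35 mod 4 = 3, not 2 — violated.
5) beta = 16, and 16 ≠ 17 — satisfied.
6) min(5, 9, 19) = 5 — satisfied.
7) 5gamma + 5theta = 5(9) + 5(1) = 50 — satisfied.
8) theta + alpha = 1 + 19 = 20; 20 ≤ 20 — satisfied.
9) values 9, 1, 19; gamma = 9 is not <= theta = 1 — violated.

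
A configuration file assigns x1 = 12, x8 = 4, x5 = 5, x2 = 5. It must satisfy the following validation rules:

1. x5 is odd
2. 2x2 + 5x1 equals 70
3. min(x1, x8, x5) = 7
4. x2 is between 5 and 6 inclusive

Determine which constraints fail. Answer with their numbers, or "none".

Constraint 3 is violated.

1. x5 = 5 is odd — satisfied.
2. 2x2 + 5x1 = 2(5) + 5(12) = 70 — satisfied.
3. min(12, 4, 5) = 4, not 7 — violated.
4. x2 = 5 lies in [5, 6] — satisfied.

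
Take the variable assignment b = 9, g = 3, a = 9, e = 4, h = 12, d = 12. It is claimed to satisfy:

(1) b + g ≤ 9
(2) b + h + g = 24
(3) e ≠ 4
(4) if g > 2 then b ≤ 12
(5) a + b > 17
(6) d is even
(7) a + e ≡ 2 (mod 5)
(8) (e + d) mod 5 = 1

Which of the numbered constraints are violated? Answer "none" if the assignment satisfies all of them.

Constraints 1, 3, and 7 are violated.

(1) b + g = 9 + 3 = 12; 12 > 9, bound 9 not met — violated.
(2) b + h + g = 9 + 12 + 3 = 24 — satisfied.
(3) e = 4, but 4 is required to differ — violated.
(4) g = 3 > 2, so we need b ≤ 12; b = 9 ≤ 12 — satisfied.
(5) a + b = 9 + 9 = 18; 18 > 17 — satisfied.
(6) d = 12 is even — satisfied.
(7) a + e = 13; 13 mod 5 = 3, not 2 — violated.
(8) e + d = 16; 16 mod 5 = 1 — satisfied.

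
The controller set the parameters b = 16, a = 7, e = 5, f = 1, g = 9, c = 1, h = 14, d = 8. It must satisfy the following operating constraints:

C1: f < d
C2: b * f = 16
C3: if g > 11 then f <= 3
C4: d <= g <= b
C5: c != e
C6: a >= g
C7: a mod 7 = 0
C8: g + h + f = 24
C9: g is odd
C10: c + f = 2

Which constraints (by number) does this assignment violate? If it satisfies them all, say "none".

No — constraint 6 is not satisfied.

C1: f = 1, d = 8; 1 < 8  holds
C2: b * f = 16 * 1 = 16  holds
C3: g = 9, not > 11; antecedent false, conditional vacuously true  holds
C4: values 8 <= 9 <= 16  holds
C5: c = 1, e = 5; distinct  holds
C6: a = 7, g = 9; 7 < 9 (want ≥)  fails
C7: 7 mod 7 = 0  holds
C8: g + h + f = 9 + 14 + 1 = 24  holds
C9: g = 9 is odd  holds
C10: c + f = 1 + 1 = 2  holds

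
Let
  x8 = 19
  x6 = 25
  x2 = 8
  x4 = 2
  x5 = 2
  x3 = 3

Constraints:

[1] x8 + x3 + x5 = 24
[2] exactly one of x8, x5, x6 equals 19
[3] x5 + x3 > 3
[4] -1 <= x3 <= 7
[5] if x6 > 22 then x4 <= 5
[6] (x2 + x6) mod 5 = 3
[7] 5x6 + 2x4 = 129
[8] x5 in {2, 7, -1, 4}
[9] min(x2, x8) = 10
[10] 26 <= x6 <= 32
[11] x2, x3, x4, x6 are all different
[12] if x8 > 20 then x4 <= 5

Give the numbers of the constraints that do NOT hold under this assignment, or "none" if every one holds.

No — constraints 9 and 10 are not satisfied.

[1] x8 + x3 + x5 = 19 + 3 + 2 = 24  holds
[2] x8=19, x5=2, x6=25; 1 of them equals 19  holds
[3] x5 + x3 = 2 + 3 = 5; 5 > 3  holds
[4] x3 = 3 lies in [-1, 7]  holds
[5] x6 = 25 > 22, so we need x4 ≤ 5; x4 = 2 ≤ 5  holds
[6] x2 + x6 = 33; 33 mod 5 = 3  holds
[7] 5x6 + 2x4 = 5(25) + 2(2) = 129  holds
[8] x5 = 2 is in {2, 7, -1, 4}  holds
[9] min(8, 19) = 8, not 10  fails
[10] x6 = 25 is outside [26, 32]  fails
[11] values 8, 3, 2, 25 are pairwise distinct  holds
[12] x8 = 19, not > 20; antecedent false, conditional vacuously true  holds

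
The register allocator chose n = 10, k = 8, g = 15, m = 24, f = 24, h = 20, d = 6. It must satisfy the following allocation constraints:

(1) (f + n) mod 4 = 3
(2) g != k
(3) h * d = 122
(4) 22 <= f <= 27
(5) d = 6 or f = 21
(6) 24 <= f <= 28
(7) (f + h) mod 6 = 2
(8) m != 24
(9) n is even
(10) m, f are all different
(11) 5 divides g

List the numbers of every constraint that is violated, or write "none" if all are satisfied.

(1) f + n = 34; 34 mod 4 = 2, not 3  FAIL
(2) g = 15, k = 8; distinct  OK
(3) h * d = 20 * 6 = 120, not 122  FAIL
(4) f = 24 lies in [22, 27]  OK
(5) d = 6 = 6 (first disjunct)  OK
(6) f = 24 lies in [24, 28]  OK
(7) f + h = 44; 44 mod 6 = 2  OK
(8) m = 24, but 24 is required to differ  FAIL
(9) n = 10 is even  OK
(10) m = f = 24, not all different  FAIL
(11) 15 / 5 = 3, so 5 divides 15  OK

Constraints 1, 3, 8, and 10 do not hold.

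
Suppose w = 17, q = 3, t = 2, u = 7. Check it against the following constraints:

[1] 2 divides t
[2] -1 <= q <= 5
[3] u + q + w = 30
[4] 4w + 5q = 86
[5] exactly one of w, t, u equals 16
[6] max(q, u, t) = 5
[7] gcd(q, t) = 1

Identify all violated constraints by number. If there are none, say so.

[1] 2 / 2 = 1, so 2 divides 2 — holds.
[2] q = 3 lies in [-1, 5] — holds.
[3] u + q + w = 7 + 3 + 17 = 27, not 30 — does not hold.
[4] 4w + 5q = 4(17) + 5(3) = 83, not 86 — does not hold.
[5] w=17, t=2, u=7; 0 of them equal 16, not exactly one — does not hold.
[6] max(3, 7, 2) = 7, not 5 — does not hold.
[7] gcd(3, 2) = 1 — holds.

No — constraints 3, 4, 5, and 6 are not satisfied.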